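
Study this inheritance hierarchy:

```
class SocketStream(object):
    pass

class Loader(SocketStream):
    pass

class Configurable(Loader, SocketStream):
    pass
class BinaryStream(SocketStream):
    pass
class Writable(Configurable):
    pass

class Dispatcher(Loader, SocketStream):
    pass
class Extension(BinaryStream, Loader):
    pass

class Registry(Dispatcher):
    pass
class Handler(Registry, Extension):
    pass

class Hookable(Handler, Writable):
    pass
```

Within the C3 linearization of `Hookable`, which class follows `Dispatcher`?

Extension

L[Hookable] = Hookable + merge(L[Handler], L[Writable], [Handler Writable])
  take Handler:  [Handler Registry Dispatcher Extension BinaryStream Loader SocketStream object] + [Writable Configurable Loader SocketStream object] + [Handler Writable]
  take Registry:  [Registry Dispatcher Extension BinaryStream Loader SocketStream object] + [Writable Configurable Loader SocketStream object] + [Writable]
  take Dispatcher:  [Dispatcher Extension BinaryStream Loader SocketStream object] + [Writable Configurable Loader SocketStream object] + [Writable]
  take Extension:  [Extension BinaryStream Loader SocketStream object] + [Writable Configurable Loader SocketStream object] + [Writable]
  take BinaryStream:  [BinaryStream Loader SocketStream object] + [Writable Configurable Loader SocketStream object] + [Writable]
  take Writable:  [Loader SocketStream object] + [Writable Configurable Loader SocketStream object] + [Writable]
  take Configurable:  [Loader SocketStream object] + [Configurable Loader SocketStream object]
  take Loader:  [Loader SocketStream object] + [Loader SocketStream object]
  take SocketStream:  [SocketStream object] + [SocketStream object]
  take object:  [object] + [object]
MRO: Hookable Handler Registry Dispatcher Extension BinaryStream Writable Configurable Loader SocketStream object
Dispatcher is at position 3; next is Extension.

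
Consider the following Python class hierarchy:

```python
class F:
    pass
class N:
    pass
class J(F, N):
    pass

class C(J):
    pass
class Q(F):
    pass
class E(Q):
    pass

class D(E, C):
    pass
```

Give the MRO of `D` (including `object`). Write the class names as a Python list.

L[D] = D + merge(L[E], L[C], [E C])
  take E:  [E Q F object] + [C J F N object] + [E C]
  take Q:  [Q F object] + [C J F N object] + [C]
  take C:  [F object] + [C J F N object] + [C]
  take J:  [F object] + [J F N object]
  take F:  [F object] + [F N object]
  take N:  [object] + [N object]
  take object:  [object] + [object]

[D, E, Q, C, J, F, N, object]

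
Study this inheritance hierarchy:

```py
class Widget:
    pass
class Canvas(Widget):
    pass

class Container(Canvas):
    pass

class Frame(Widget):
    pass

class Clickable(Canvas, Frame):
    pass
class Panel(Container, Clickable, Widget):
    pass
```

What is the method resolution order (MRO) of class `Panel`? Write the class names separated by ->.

L[Panel] = Panel + merge(L[Container], L[Clickable], L[Widget], [Container Clickable Widget])
  take Container:  [Container Canvas Widget object] + [Clickable Canvas Frame Widget object] + [Widget object] + [Container Clickable Widget]
  take Clickable:  [Canvas Widget object] + [Clickable Canvas Frame Widget object] + [Widget object] + [Clickable Widget]
  take Canvas:  [Canvas Widget object] + [Canvas Frame Widget object] + [Widget object] + [Widget]
  take Frame:  [Widget object] + [Frame Widget object] + [Widget object] + [Widget]
  take Widget:  [Widget object] + [Widget object] + [Widget object] + [Widget]
  take object:  [object] + [object] + [object]

Panel -> Container -> Clickable -> Canvas -> Frame -> Widget -> object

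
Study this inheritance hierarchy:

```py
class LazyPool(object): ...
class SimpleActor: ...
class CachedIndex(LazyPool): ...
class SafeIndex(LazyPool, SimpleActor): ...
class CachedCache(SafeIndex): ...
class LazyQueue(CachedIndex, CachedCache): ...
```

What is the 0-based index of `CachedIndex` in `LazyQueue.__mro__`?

L[LazyQueue] = LazyQueue + merge(L[CachedIndex], L[CachedCache], [CachedIndex CachedCache])
  take CachedIndex:  [CachedIndex LazyPool object] + [CachedCache SafeIndex LazyPool SimpleActor object] + [CachedIndex CachedCache]
  take CachedCache:  [LazyPool object] + [CachedCache SafeIndex LazyPool SimpleActor object] + [CachedCache]
  take SafeIndex:  [LazyPool object] + [SafeIndex LazyPool SimpleActor object]
  take LazyPool:  [LazyPool object] + [LazyPool SimpleActor object]
  take SimpleActor:  [object] + [SimpleActor object]
  take object:  [object] + [object]
MRO: LazyQueue CachedIndex CachedCache SafeIndex LazyPool SimpleActor object
CachedIndex sits at index 1.

1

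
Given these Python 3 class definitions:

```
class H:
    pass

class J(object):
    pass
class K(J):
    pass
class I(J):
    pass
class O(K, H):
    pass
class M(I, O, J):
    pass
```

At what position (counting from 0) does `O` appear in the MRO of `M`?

2

L[M] = M + merge(L[I], L[O], L[J], [I O J])
  take I:  [I J object] + [O K J H object] + [J object] + [I O J]
  take O:  [J object] + [O K J H object] + [J object] + [O J]
  take K:  [J object] + [K J H object] + [J object] + [J]
  take J:  [J object] + [J H object] + [J object] + [J]
  take H:  [object] + [H object] + [object]
  take object:  [object] + [object] + [object]
MRO: M I O K J H object
O sits at index 2.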